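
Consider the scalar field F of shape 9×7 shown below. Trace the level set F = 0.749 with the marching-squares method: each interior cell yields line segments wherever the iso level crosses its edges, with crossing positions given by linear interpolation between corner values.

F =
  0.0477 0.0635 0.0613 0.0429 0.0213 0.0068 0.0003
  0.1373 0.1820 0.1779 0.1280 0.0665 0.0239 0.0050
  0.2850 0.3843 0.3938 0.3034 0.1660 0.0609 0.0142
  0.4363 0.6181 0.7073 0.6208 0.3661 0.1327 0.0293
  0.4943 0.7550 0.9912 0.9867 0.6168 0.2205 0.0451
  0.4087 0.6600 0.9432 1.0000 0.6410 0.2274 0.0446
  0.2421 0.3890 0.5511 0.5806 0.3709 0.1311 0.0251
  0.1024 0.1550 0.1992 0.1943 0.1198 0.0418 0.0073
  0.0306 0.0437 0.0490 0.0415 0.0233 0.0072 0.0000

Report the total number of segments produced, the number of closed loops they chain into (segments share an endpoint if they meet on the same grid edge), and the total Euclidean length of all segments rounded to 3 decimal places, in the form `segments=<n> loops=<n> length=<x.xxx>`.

segments=10 loops=1 length=8.099

cell (3,0): code 0100 → (3.956,1.000)–(4.000,0.977)
cell (3,1): code 1100 → (3.147,2.000)–(3.956,1.000)
cell (3,2): code 1100 → (3.350,3.000)–(3.147,2.000)
cell (3,3): code 1000 → (4.000,3.643)–(3.350,3.000)
cell (4,0): code 0010 → (4.000,0.977)–(4.063,1.000)
cell (4,1): code 0111 → (4.063,1.000)–(5.000,1.314)
cell (4,3): code 1001 → (5.000,3.699)–(4.000,3.643)
cell (5,1): code 0010 → (5.000,1.314)–(5.495,2.000)
cell (5,2): code 0011 → (5.495,2.000)–(5.598,3.000)
cell (5,3): code 0001 → (5.598,3.000)–(5.000,3.699)
total: 10 segments, chained into 1 closed loop(s), length Σ = 8.098705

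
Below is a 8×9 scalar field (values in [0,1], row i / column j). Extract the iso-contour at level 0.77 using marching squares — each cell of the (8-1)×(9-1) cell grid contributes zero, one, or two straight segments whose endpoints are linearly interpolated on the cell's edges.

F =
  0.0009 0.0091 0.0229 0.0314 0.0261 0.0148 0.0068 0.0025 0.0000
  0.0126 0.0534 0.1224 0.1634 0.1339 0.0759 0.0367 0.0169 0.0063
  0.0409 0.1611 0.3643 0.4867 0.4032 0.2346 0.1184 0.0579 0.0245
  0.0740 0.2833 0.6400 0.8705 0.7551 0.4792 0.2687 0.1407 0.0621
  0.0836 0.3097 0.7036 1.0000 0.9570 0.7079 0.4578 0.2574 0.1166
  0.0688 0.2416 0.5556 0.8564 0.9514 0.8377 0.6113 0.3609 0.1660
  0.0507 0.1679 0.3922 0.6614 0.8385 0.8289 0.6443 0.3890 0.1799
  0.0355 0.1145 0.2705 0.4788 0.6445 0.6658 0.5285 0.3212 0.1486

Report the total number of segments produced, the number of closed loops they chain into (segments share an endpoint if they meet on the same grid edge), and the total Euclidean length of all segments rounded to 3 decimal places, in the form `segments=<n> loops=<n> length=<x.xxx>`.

cell (2,2): code 0100 → (2.738,3.000)–(3.000,2.564)
cell (2,3): code 1000 → (3.000,3.871)–(2.738,3.000)
cell (3,2): code 0110 → (3.000,2.564)–(4.000,2.224)
cell (3,3): code 1101 → (3.074,4.000)–(3.000,3.871)
cell (3,4): code 1000 → (4.000,4.751)–(3.074,4.000)
cell (4,2): code 0110 → (4.000,2.224)–(5.000,2.713)
cell (4,4): code 1101 → (4.478,5.000)–(4.000,4.751)
cell (4,5): code 1000 → (5.000,5.299)–(4.478,5.000)
cell (5,2): code 0010 → (5.000,2.713)–(5.443,3.000)
cell (5,3): code 0111 → (5.443,3.000)–(6.000,3.613)
cell (5,5): code 1001 → (6.000,5.319)–(5.000,5.299)
cell (6,3): code 0010 → (6.000,3.613)–(6.353,4.000)
cell (6,4): code 0011 → (6.353,4.000)–(6.361,5.000)
cell (6,5): code 0001 → (6.361,5.000)–(6.000,5.319)
total: 14 segments, chained into 1 closed loop(s), length Σ = 10.431134

segments=14 loops=1 length=10.431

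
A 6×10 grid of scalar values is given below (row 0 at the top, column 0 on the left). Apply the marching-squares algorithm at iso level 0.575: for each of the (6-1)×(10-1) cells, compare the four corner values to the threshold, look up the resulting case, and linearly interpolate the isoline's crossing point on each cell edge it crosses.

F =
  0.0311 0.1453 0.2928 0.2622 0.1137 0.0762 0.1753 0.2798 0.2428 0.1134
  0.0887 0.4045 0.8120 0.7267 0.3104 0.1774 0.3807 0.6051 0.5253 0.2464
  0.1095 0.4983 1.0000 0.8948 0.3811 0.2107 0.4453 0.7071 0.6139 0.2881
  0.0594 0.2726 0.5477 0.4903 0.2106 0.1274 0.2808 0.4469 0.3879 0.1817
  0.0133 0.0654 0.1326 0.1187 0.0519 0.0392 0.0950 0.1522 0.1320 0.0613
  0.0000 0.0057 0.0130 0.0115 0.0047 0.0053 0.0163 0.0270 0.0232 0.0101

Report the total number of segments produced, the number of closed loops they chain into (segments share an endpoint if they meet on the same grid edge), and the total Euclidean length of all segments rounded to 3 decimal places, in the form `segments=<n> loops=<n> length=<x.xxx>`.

cell (0,1): code 0100 → (0.544,2.000)–(1.000,1.418)
cell (0,2): code 1100 → (0.673,3.000)–(0.544,2.000)
cell (0,3): code 1000 → (1.000,3.364)–(0.673,3.000)
cell (0,6): code 0100 → (0.907,7.000)–(1.000,6.866)
cell (0,7): code 1000 → (1.000,7.377)–(0.907,7.000)
cell (1,1): code 0110 → (1.000,1.418)–(2.000,1.153)
cell (1,3): code 1001 → (2.000,3.623)–(1.000,3.364)
cell (1,6): code 0110 → (1.000,6.866)–(2.000,6.495)
cell (1,7): code 1101 → (1.561,8.000)–(1.000,7.377)
cell (1,8): code 1000 → (2.000,8.119)–(1.561,8.000)
cell (2,1): code 0010 → (2.000,1.153)–(2.940,2.000)
cell (2,2): code 0011 → (2.940,2.000)–(2.791,3.000)
cell (2,3): code 0001 → (2.791,3.000)–(2.000,3.623)
cell (2,6): code 0010 → (2.000,6.495)–(2.508,7.000)
cell (2,7): code 0011 → (2.508,7.000)–(2.172,8.000)
cell (2,8): code 0001 → (2.172,8.000)–(2.000,8.119)
total: 16 segments, chained into 2 closed loop(s), length Σ = 12.477950

segments=16 loops=2 length=12.478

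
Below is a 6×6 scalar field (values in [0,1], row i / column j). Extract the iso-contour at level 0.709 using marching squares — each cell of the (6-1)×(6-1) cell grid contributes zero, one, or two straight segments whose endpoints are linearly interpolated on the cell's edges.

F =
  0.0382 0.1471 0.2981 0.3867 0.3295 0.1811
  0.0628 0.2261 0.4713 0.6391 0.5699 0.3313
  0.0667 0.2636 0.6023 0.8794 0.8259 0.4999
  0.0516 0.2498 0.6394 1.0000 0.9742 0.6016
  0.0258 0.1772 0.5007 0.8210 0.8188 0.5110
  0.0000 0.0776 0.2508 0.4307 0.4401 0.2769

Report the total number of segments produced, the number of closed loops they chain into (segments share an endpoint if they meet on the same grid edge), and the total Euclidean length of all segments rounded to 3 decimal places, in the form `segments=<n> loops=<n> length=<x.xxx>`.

cell (1,2): code 0100 → (1.291,3.000)–(2.000,2.385)
cell (1,3): code 1100 → (1.543,4.000)–(1.291,3.000)
cell (1,4): code 1000 → (2.000,4.359)–(1.543,4.000)
cell (2,2): code 0110 → (2.000,2.385)–(3.000,2.193)
cell (2,4): code 1001 → (3.000,4.712)–(2.000,4.359)
cell (3,2): code 0110 → (3.000,2.193)–(4.000,2.650)
cell (3,4): code 1001 → (4.000,4.357)–(3.000,4.712)
cell (4,2): code 0010 → (4.000,2.650)–(4.287,3.000)
cell (4,3): code 0011 → (4.287,3.000)–(4.290,4.000)
cell (4,4): code 0001 → (4.290,4.000)–(4.000,4.357)
total: 10 segments, chained into 1 closed loop(s), length Σ = 8.702210

segments=10 loops=1 length=8.702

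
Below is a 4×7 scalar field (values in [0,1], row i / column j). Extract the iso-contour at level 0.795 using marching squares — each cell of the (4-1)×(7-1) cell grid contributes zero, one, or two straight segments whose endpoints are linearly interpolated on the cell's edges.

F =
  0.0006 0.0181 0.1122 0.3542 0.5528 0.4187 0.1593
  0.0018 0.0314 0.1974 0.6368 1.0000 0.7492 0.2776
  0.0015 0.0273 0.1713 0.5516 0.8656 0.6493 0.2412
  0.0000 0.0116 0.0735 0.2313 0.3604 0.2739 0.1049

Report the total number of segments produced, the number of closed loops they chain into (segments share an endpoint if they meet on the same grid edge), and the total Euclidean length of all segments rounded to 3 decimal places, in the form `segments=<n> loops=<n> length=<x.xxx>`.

segments=6 loops=1 length=4.454

cell (0,3): code 0100 → (0.542,4.000)–(1.000,3.436)
cell (0,4): code 1000 → (1.000,4.817)–(0.542,4.000)
cell (1,3): code 0110 → (1.000,3.436)–(2.000,3.775)
cell (1,4): code 1001 → (2.000,4.326)–(1.000,4.817)
cell (2,3): code 0010 → (2.000,3.775)–(2.140,4.000)
cell (2,4): code 0001 → (2.140,4.000)–(2.000,4.326)
total: 6 segments, chained into 1 closed loop(s), length Σ = 4.454187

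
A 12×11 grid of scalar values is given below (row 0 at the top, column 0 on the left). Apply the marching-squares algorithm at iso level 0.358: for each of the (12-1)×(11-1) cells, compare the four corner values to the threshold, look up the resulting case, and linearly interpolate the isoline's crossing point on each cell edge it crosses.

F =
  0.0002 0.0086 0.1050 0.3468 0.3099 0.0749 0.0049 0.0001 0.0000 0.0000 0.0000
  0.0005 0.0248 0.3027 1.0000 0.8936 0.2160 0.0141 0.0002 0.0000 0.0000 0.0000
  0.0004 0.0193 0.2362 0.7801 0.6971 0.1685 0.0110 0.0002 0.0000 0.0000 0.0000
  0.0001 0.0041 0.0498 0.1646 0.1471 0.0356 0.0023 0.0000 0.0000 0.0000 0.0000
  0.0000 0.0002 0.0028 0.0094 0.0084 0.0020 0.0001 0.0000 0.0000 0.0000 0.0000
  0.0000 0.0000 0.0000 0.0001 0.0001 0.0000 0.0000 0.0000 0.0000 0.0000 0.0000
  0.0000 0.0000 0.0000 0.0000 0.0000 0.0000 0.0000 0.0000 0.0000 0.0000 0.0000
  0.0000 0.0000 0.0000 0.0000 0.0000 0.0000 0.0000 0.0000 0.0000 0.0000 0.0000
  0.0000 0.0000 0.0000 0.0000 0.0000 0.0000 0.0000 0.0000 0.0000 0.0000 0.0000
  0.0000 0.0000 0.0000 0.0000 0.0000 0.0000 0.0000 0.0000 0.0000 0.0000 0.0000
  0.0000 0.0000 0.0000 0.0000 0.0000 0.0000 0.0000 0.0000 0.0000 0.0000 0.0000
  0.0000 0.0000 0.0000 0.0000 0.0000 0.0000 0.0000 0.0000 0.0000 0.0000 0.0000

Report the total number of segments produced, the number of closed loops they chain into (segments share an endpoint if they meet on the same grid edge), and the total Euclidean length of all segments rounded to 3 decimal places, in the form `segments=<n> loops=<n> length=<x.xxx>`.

cell (0,2): code 0100 → (0.017,3.000)–(1.000,2.079)
cell (0,3): code 1100 → (0.082,4.000)–(0.017,3.000)
cell (0,4): code 1000 → (1.000,4.790)–(0.082,4.000)
cell (1,2): code 0110 → (1.000,2.079)–(2.000,2.224)
cell (1,4): code 1001 → (2.000,4.642)–(1.000,4.790)
cell (2,2): code 0010 → (2.000,2.224)–(2.686,3.000)
cell (2,3): code 0011 → (2.686,3.000)–(2.617,4.000)
cell (2,4): code 0001 → (2.617,4.000)–(2.000,4.642)
total: 8 segments, chained into 1 closed loop(s), length Σ = 8.509190

segments=8 loops=1 length=8.509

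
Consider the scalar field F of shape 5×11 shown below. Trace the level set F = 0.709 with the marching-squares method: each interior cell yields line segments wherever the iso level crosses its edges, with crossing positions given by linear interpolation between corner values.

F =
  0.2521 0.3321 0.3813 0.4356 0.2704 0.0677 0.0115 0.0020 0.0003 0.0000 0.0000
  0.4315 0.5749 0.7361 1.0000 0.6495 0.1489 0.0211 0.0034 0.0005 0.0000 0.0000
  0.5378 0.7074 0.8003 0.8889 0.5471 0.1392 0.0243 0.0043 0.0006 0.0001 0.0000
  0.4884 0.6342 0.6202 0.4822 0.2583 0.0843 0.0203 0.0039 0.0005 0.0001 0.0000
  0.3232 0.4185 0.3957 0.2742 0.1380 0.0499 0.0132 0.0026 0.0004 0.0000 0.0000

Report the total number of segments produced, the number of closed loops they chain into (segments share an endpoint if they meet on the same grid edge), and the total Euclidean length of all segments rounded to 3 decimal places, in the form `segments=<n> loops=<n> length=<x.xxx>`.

cell (0,1): code 0100 → (0.924,2.000)–(1.000,1.832)
cell (0,2): code 1100 → (0.484,3.000)–(0.924,2.000)
cell (0,3): code 1000 → (1.000,3.830)–(0.484,3.000)
cell (1,1): code 0110 → (1.000,1.832)–(2.000,1.017)
cell (1,3): code 1001 → (2.000,3.526)–(1.000,3.830)
cell (2,1): code 0010 → (2.000,1.017)–(2.507,2.000)
cell (2,2): code 0011 → (2.507,2.000)–(2.442,3.000)
cell (2,3): code 0001 → (2.442,3.000)–(2.000,3.526)
total: 8 segments, chained into 1 closed loop(s), length Σ = 7.384593

segments=8 loops=1 length=7.385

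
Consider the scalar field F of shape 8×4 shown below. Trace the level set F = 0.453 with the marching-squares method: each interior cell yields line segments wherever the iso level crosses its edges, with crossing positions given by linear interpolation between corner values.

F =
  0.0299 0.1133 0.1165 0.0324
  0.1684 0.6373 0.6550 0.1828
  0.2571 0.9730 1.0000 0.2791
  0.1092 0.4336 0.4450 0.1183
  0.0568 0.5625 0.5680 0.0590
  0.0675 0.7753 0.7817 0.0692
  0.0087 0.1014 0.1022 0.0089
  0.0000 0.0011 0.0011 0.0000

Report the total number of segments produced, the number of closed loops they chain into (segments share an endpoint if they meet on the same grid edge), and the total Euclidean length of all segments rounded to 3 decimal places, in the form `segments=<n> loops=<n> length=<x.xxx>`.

segments=16 loops=2 length=14.882

cell (0,0): code 0100 → (0.648,1.000)–(1.000,0.607)
cell (0,1): code 1100 → (0.625,2.000)–(0.648,1.000)
cell (0,2): code 1000 → (1.000,2.428)–(0.625,2.000)
cell (1,0): code 0110 → (1.000,0.607)–(2.000,0.274)
cell (1,2): code 1001 → (2.000,2.759)–(1.000,2.428)
cell (2,0): code 0010 → (2.000,0.274)–(2.964,1.000)
cell (2,1): code 0011 → (2.964,1.000)–(2.986,2.000)
cell (2,2): code 0001 → (2.986,2.000)–(2.000,2.759)
cell (3,0): code 0100 → (3.151,1.000)–(4.000,0.783)
cell (3,1): code 1100 → (3.065,2.000)–(3.151,1.000)
cell (3,2): code 1000 → (4.000,2.226)–(3.065,2.000)
cell (4,0): code 0110 → (4.000,0.783)–(5.000,0.545)
cell (4,2): code 1001 → (5.000,2.461)–(4.000,2.226)
cell (5,0): code 0010 → (5.000,0.545)–(5.478,1.000)
cell (5,1): code 0011 → (5.478,1.000)–(5.484,2.000)
cell (5,2): code 0001 → (5.484,2.000)–(5.000,2.461)
total: 16 segments, chained into 2 closed loop(s), length Σ = 14.881680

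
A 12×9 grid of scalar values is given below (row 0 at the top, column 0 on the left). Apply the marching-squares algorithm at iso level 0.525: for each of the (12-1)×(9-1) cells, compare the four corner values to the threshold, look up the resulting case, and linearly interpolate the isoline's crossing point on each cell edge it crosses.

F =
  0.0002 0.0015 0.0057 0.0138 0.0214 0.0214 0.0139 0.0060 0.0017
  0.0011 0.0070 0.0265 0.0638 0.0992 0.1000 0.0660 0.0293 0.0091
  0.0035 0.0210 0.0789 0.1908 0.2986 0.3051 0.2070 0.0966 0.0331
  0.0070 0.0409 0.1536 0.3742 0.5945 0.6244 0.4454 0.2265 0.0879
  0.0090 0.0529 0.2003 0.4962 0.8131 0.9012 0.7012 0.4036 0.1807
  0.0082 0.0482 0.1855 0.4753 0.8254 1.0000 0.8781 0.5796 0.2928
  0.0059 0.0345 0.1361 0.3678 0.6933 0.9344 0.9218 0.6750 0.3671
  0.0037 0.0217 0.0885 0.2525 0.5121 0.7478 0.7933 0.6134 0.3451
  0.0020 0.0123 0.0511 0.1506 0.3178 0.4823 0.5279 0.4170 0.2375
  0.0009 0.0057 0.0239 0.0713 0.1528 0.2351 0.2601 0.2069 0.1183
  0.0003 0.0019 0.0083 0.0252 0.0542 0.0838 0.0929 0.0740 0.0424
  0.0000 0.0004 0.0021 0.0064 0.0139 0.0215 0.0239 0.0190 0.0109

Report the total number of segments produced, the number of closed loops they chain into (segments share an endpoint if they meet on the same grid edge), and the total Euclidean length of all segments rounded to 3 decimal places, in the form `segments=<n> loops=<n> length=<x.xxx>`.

cell (2,3): code 0100 → (2.765,4.000)–(3.000,3.685)
cell (2,4): code 1100 → (2.689,5.000)–(2.765,4.000)
cell (2,5): code 1000 → (3.000,5.555)–(2.689,5.000)
cell (3,3): code 0110 → (3.000,3.685)–(4.000,3.091)
cell (3,5): code 1101 → (3.311,6.000)–(3.000,5.555)
cell (3,6): code 1000 → (4.000,6.592)–(3.311,6.000)
cell (4,3): code 0110 → (4.000,3.091)–(5.000,3.142)
cell (4,6): code 1101 → (4.690,7.000)–(4.000,6.592)
cell (4,7): code 1000 → (5.000,7.190)–(4.690,7.000)
cell (5,3): code 0110 → (5.000,3.142)–(6.000,3.483)
cell (5,7): code 1001 → (6.000,7.487)–(5.000,7.190)
cell (6,3): code 0010 → (6.000,3.483)–(6.929,4.000)
cell (6,4): code 0111 → (6.929,4.000)–(7.000,4.055)
cell (6,7): code 1001 → (7.000,7.329)–(6.000,7.487)
cell (7,4): code 0010 → (7.000,4.055)–(7.839,5.000)
cell (7,5): code 0111 → (7.839,5.000)–(8.000,5.936)
cell (7,6): code 1011 → (8.000,6.026)–(7.450,7.000)
cell (7,7): code 0001 → (7.450,7.000)–(7.000,7.329)
cell (8,5): code 0010 → (8.000,5.936)–(8.011,6.000)
cell (8,6): code 0001 → (8.011,6.000)–(8.000,6.026)
total: 20 segments, chained into 1 closed loop(s), length Σ = 15.061463

segments=20 loops=1 length=15.061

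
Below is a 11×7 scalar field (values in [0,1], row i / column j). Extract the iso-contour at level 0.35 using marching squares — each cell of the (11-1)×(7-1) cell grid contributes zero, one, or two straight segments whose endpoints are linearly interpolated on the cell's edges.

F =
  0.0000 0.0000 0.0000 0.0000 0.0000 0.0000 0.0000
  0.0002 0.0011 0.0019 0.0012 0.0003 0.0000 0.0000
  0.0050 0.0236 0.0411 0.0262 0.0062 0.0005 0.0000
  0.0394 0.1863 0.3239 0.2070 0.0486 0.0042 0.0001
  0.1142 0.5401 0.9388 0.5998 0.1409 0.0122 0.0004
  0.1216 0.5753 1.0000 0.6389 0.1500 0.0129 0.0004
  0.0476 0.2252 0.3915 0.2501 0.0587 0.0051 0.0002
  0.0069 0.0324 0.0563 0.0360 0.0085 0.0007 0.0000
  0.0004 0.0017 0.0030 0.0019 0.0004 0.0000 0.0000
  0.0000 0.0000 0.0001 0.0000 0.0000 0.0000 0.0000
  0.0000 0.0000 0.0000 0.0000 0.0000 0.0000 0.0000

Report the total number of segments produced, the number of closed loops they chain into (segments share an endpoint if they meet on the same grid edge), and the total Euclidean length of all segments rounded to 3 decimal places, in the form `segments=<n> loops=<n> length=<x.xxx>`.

segments=12 loops=1 length=9.615

cell (3,0): code 0100 → (3.463,1.000)–(4.000,0.554)
cell (3,1): code 1100 → (3.042,2.000)–(3.463,1.000)
cell (3,2): code 1100 → (3.364,3.000)–(3.042,2.000)
cell (3,3): code 1000 → (4.000,3.544)–(3.364,3.000)
cell (4,0): code 0110 → (4.000,0.554)–(5.000,0.503)
cell (4,3): code 1001 → (5.000,3.591)–(4.000,3.544)
cell (5,0): code 0010 → (5.000,0.503)–(5.644,1.000)
cell (5,1): code 0111 → (5.644,1.000)–(6.000,1.750)
cell (5,2): code 1011 → (6.000,2.293)–(5.743,3.000)
cell (5,3): code 0001 → (5.743,3.000)–(5.000,3.591)
cell (6,1): code 0010 → (6.000,1.750)–(6.124,2.000)
cell (6,2): code 0001 → (6.124,2.000)–(6.000,2.293)
total: 12 segments, chained into 1 closed loop(s), length Σ = 9.615053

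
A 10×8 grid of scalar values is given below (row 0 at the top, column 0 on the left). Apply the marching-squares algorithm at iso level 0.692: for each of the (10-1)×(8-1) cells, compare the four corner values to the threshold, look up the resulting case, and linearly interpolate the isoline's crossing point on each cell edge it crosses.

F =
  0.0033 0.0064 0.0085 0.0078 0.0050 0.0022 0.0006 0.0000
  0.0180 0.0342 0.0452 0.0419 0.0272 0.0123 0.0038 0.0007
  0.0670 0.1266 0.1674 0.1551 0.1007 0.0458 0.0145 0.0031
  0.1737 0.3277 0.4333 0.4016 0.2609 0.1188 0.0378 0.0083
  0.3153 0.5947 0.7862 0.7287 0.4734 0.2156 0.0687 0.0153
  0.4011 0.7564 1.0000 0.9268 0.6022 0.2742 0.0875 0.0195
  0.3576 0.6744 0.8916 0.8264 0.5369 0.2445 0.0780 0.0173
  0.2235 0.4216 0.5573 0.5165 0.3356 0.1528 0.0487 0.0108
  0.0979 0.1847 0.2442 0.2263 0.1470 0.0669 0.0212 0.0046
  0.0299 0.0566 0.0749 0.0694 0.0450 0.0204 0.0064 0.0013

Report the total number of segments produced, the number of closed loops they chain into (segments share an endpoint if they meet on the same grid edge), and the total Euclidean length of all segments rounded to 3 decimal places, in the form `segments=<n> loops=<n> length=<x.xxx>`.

cell (3,1): code 0100 → (3.733,2.000)–(4.000,1.508)
cell (3,2): code 1100 → (3.888,3.000)–(3.733,2.000)
cell (3,3): code 1000 → (4.000,3.144)–(3.888,3.000)
cell (4,0): code 0100 → (4.602,1.000)–(5.000,0.819)
cell (4,1): code 1110 → (4.000,1.508)–(4.602,1.000)
cell (4,3): code 1001 → (5.000,3.723)–(4.000,3.144)
cell (5,0): code 0010 → (5.000,0.819)–(5.785,1.000)
cell (5,1): code 0111 → (5.785,1.000)–(6.000,1.081)
cell (5,3): code 1001 → (6.000,3.464)–(5.000,3.723)
cell (6,1): code 0010 → (6.000,1.081)–(6.597,2.000)
cell (6,2): code 0011 → (6.597,2.000)–(6.434,3.000)
cell (6,3): code 0001 → (6.434,3.000)–(6.000,3.464)
total: 12 segments, chained into 1 closed loop(s), length Σ = 8.947789

segments=12 loops=1 length=8.948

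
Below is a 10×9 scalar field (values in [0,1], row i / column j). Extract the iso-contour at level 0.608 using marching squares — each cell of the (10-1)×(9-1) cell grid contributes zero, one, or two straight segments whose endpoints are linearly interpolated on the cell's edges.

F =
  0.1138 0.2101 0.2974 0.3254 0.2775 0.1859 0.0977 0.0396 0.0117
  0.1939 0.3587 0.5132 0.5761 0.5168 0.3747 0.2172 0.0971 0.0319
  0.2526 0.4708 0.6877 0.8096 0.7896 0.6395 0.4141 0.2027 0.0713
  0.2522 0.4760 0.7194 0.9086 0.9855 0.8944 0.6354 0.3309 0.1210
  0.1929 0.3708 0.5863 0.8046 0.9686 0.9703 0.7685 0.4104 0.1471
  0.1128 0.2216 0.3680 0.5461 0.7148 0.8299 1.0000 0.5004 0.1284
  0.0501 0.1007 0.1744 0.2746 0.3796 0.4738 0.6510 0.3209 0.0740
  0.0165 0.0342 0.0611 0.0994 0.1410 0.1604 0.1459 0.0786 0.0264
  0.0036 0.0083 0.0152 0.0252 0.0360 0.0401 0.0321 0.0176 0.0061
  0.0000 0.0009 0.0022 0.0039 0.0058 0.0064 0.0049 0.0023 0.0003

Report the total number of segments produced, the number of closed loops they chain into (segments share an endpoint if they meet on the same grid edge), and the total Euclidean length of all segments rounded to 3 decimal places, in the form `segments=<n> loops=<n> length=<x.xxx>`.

segments=20 loops=1 length=15.480

cell (1,1): code 0100 → (1.543,2.000)–(2.000,1.633)
cell (1,2): code 1100 → (1.137,3.000)–(1.543,2.000)
cell (1,3): code 1100 → (1.334,4.000)–(1.137,3.000)
cell (1,4): code 1100 → (1.881,5.000)–(1.334,4.000)
cell (1,5): code 1000 → (2.000,5.140)–(1.881,5.000)
cell (2,1): code 0110 → (2.000,1.633)–(3.000,1.542)
cell (2,5): code 1101 → (2.876,6.000)–(2.000,5.140)
cell (2,6): code 1000 → (3.000,6.090)–(2.876,6.000)
cell (3,1): code 0010 → (3.000,1.542)–(3.837,2.000)
cell (3,2): code 0111 → (3.837,2.000)–(4.000,2.099)
cell (3,6): code 1001 → (4.000,6.448)–(3.000,6.090)
cell (4,2): code 0010 → (4.000,2.099)–(4.761,3.000)
cell (4,3): code 0111 → (4.761,3.000)–(5.000,3.367)
cell (4,6): code 1001 → (5.000,6.785)–(4.000,6.448)
cell (5,3): code 0010 → (5.000,3.367)–(5.319,4.000)
cell (5,4): code 0011 → (5.319,4.000)–(5.623,5.000)
cell (5,5): code 0111 → (5.623,5.000)–(6.000,5.757)
cell (5,6): code 1001 → (6.000,6.130)–(5.000,6.785)
cell (6,5): code 0010 → (6.000,5.757)–(6.085,6.000)
cell (6,6): code 0001 → (6.085,6.000)–(6.000,6.130)
total: 20 segments, chained into 1 closed loop(s), length Σ = 15.480249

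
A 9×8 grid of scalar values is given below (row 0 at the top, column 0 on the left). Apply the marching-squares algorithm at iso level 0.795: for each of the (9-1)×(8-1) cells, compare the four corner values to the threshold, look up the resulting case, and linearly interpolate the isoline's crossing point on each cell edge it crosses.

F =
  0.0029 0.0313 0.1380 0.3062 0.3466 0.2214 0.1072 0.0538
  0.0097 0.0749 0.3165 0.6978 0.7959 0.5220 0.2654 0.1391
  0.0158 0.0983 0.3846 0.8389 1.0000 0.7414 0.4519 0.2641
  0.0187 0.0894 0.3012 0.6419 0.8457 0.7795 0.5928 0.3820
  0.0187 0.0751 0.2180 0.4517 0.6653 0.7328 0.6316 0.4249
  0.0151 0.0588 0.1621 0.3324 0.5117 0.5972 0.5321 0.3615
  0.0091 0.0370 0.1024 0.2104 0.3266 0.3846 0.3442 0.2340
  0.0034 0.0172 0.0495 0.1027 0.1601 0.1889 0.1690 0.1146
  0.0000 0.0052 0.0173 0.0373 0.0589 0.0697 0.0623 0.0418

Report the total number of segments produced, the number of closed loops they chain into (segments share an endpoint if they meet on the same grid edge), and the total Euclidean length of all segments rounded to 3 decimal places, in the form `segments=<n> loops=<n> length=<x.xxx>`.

segments=10 loops=1 length=6.335

cell (0,3): code 0100 → (0.998,4.000)–(1.000,3.991)
cell (0,4): code 1000 → (1.000,4.003)–(0.998,4.000)
cell (1,2): code 0100 → (1.689,3.000)–(2.000,2.903)
cell (1,3): code 1110 → (1.000,3.991)–(1.689,3.000)
cell (1,4): code 1001 → (2.000,4.793)–(1.000,4.003)
cell (2,2): code 0010 → (2.000,2.903)–(2.223,3.000)
cell (2,3): code 0111 → (2.223,3.000)–(3.000,3.751)
cell (2,4): code 1001 → (3.000,4.766)–(2.000,4.793)
cell (3,3): code 0010 → (3.000,3.751)–(3.281,4.000)
cell (3,4): code 0001 → (3.281,4.000)–(3.000,4.766)
total: 10 segments, chained into 1 closed loop(s), length Σ = 6.335117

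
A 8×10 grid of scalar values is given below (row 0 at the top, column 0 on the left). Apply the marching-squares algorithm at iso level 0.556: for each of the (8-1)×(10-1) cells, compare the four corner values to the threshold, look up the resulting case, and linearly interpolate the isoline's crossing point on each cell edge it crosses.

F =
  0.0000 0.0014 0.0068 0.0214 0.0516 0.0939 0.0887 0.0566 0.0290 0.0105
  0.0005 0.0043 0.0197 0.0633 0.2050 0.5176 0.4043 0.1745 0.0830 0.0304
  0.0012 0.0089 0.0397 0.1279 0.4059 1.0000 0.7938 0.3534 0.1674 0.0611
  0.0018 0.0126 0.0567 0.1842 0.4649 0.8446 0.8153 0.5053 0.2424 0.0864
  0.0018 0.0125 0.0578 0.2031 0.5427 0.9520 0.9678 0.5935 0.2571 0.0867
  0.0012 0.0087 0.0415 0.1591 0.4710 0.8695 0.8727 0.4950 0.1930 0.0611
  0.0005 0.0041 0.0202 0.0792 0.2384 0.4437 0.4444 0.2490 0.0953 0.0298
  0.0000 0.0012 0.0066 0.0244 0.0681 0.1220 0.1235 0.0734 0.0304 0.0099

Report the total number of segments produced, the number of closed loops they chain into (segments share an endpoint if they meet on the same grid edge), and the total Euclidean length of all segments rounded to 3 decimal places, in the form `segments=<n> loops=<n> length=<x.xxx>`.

segments=14 loops=1 length=12.398

cell (1,4): code 0100 → (1.080,5.000)–(2.000,4.253)
cell (1,5): code 1100 → (1.389,6.000)–(1.080,5.000)
cell (1,6): code 1000 → (2.000,6.540)–(1.389,6.000)
cell (2,4): code 0110 → (2.000,4.253)–(3.000,4.240)
cell (2,6): code 1001 → (3.000,6.836)–(2.000,6.540)
cell (3,4): code 0110 → (3.000,4.240)–(4.000,4.032)
cell (3,6): code 1101 → (3.575,7.000)–(3.000,6.836)
cell (3,7): code 1000 → (4.000,7.111)–(3.575,7.000)
cell (4,4): code 0110 → (4.000,4.032)–(5.000,4.213)
cell (4,6): code 1011 → (5.000,6.838)–(4.381,7.000)
cell (4,7): code 0001 → (4.381,7.000)–(4.000,7.111)
cell (5,4): code 0010 → (5.000,4.213)–(5.736,5.000)
cell (5,5): code 0011 → (5.736,5.000)–(5.739,6.000)
cell (5,6): code 0001 → (5.739,6.000)–(5.000,6.838)
total: 14 segments, chained into 1 closed loop(s), length Σ = 12.397509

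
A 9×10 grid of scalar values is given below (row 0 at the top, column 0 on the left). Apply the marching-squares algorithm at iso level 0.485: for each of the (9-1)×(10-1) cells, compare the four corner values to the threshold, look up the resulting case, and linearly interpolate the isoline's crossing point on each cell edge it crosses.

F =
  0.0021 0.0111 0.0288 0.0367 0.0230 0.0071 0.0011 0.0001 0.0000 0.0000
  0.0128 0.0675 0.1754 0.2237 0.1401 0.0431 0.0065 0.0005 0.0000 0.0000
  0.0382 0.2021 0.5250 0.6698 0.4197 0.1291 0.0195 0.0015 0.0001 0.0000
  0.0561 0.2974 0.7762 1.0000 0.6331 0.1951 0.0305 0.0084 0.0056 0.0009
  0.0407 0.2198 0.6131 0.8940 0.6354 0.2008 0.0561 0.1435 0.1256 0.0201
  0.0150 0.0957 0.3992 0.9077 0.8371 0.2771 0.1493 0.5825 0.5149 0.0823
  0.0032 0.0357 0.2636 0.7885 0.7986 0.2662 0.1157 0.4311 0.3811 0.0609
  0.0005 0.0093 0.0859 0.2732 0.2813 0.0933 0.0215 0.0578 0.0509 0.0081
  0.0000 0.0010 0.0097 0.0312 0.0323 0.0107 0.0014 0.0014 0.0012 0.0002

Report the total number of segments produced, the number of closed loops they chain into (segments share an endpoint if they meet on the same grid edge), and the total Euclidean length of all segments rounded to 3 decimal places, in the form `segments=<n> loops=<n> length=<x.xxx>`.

cell (1,1): code 0100 → (1.886,2.000)–(2.000,1.876)
cell (1,2): code 1100 → (1.586,3.000)–(1.886,2.000)
cell (1,3): code 1000 → (2.000,3.739)–(1.586,3.000)
cell (2,1): code 0110 → (2.000,1.876)–(3.000,1.392)
cell (2,3): code 1101 → (2.306,4.000)–(2.000,3.739)
cell (2,4): code 1000 → (3.000,4.338)–(2.306,4.000)
cell (3,1): code 0110 → (3.000,1.392)–(4.000,1.674)
cell (3,4): code 1001 → (4.000,4.346)–(3.000,4.338)
cell (4,1): code 0010 → (4.000,1.674)–(4.599,2.000)
cell (4,2): code 0111 → (4.599,2.000)–(5.000,2.169)
cell (4,4): code 1001 → (5.000,4.629)–(4.000,4.346)
cell (4,6): code 0100 → (4.778,7.000)–(5.000,6.775)
cell (4,7): code 1100 → (4.923,8.000)–(4.778,7.000)
cell (4,8): code 1000 → (5.000,8.069)–(4.923,8.000)
cell (5,2): code 0110 → (5.000,2.169)–(6.000,2.422)
cell (5,4): code 1001 → (6.000,4.589)–(5.000,4.629)
cell (5,6): code 0010 → (5.000,6.775)–(5.644,7.000)
cell (5,7): code 0011 → (5.644,7.000)–(5.223,8.000)
cell (5,8): code 0001 → (5.223,8.000)–(5.000,8.069)
cell (6,2): code 0010 → (6.000,2.422)–(6.589,3.000)
cell (6,3): code 0011 → (6.589,3.000)–(6.606,4.000)
cell (6,4): code 0001 → (6.606,4.000)–(6.000,4.589)
total: 22 segments, chained into 2 closed loop(s), length Σ = 16.674330

segments=22 loops=2 length=16.674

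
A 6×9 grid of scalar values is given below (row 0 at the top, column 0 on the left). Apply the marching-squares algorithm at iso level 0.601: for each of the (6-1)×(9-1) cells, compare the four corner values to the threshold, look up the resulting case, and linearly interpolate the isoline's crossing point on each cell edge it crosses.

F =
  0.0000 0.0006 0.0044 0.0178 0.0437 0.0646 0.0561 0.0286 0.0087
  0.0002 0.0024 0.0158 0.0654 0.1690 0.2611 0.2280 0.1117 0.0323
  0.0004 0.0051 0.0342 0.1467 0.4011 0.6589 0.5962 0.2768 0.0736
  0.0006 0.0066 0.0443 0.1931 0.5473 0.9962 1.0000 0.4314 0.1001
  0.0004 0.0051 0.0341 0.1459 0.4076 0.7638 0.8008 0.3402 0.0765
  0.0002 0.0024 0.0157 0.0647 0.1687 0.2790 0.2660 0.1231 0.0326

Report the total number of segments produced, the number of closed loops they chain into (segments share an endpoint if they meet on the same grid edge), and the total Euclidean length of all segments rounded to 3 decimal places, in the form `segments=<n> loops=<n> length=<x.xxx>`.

cell (1,4): code 0100 → (1.854,5.000)–(2.000,4.775)
cell (1,5): code 1000 → (2.000,5.923)–(1.854,5.000)
cell (2,4): code 0110 → (2.000,4.775)–(3.000,4.120)
cell (2,5): code 1101 → (2.012,6.000)–(2.000,5.923)
cell (2,6): code 1000 → (3.000,6.702)–(2.012,6.000)
cell (3,4): code 0110 → (3.000,4.120)–(4.000,4.543)
cell (3,6): code 1001 → (4.000,6.434)–(3.000,6.702)
cell (4,4): code 0010 → (4.000,4.543)–(4.336,5.000)
cell (4,5): code 0011 → (4.336,5.000)–(4.374,6.000)
cell (4,6): code 0001 → (4.374,6.000)–(4.000,6.434)
total: 10 segments, chained into 1 closed loop(s), length Σ = 7.949268

segments=10 loops=1 length=7.949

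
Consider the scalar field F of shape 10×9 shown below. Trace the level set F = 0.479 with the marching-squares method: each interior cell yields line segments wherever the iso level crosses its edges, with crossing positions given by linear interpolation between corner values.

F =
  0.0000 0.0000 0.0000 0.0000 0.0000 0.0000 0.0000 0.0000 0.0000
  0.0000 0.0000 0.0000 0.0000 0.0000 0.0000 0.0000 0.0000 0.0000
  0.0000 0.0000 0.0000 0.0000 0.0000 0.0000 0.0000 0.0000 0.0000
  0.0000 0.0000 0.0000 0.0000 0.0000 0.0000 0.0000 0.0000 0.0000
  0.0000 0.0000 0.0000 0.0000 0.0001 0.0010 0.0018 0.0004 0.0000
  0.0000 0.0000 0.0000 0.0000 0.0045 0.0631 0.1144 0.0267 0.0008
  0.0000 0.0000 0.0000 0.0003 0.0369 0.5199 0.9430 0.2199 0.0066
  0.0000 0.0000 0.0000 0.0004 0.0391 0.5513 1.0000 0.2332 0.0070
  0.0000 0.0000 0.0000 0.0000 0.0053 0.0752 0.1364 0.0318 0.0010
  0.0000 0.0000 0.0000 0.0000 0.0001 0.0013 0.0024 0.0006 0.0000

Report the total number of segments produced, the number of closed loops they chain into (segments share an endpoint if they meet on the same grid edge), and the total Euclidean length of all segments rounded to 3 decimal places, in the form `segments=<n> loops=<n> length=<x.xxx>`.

segments=8 loops=1 length=6.295

cell (5,4): code 0100 → (5.910,5.000)–(6.000,4.915)
cell (5,5): code 1100 → (5.440,6.000)–(5.910,5.000)
cell (5,6): code 1000 → (6.000,6.642)–(5.440,6.000)
cell (6,4): code 0110 → (6.000,4.915)–(7.000,4.859)
cell (6,6): code 1001 → (7.000,6.679)–(6.000,6.642)
cell (7,4): code 0010 → (7.000,4.859)–(7.152,5.000)
cell (7,5): code 0011 → (7.152,5.000)–(7.603,6.000)
cell (7,6): code 0001 → (7.603,6.000)–(7.000,6.679)
total: 8 segments, chained into 1 closed loop(s), length Σ = 6.295473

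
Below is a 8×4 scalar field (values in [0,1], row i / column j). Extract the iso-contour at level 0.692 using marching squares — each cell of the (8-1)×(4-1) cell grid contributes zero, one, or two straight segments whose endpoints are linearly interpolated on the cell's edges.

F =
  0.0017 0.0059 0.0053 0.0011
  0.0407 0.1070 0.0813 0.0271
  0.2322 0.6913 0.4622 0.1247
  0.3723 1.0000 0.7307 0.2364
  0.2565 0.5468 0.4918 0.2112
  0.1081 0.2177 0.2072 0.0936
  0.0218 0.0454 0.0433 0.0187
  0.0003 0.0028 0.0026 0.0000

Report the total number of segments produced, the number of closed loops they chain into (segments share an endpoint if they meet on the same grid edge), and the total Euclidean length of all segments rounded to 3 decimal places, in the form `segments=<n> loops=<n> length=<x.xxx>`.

segments=6 loops=1 length=4.735

cell (2,0): code 0100 → (2.002,1.000)–(3.000,0.509)
cell (2,1): code 1100 → (2.856,2.000)–(2.002,1.000)
cell (2,2): code 1000 → (3.000,2.078)–(2.856,2.000)
cell (3,0): code 0010 → (3.000,0.509)–(3.680,1.000)
cell (3,1): code 0011 → (3.680,1.000)–(3.162,2.000)
cell (3,2): code 0001 → (3.162,2.000)–(3.000,2.078)
total: 6 segments, chained into 1 closed loop(s), length Σ = 4.734841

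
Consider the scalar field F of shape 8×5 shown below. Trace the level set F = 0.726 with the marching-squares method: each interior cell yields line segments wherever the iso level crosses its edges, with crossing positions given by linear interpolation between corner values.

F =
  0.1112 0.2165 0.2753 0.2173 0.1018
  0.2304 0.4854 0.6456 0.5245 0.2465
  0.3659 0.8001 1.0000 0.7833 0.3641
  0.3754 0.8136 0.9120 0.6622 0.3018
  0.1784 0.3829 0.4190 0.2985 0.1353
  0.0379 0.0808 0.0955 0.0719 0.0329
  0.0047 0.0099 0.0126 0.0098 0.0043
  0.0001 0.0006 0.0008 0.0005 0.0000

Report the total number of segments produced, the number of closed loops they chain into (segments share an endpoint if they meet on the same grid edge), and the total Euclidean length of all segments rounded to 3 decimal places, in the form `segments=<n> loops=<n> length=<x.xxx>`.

cell (1,0): code 0100 → (1.765,1.000)–(2.000,0.829)
cell (1,1): code 1100 → (1.227,2.000)–(1.765,1.000)
cell (1,2): code 1100 → (1.779,3.000)–(1.227,2.000)
cell (1,3): code 1000 → (2.000,3.137)–(1.779,3.000)
cell (2,0): code 0110 → (2.000,0.829)–(3.000,0.800)
cell (2,2): code 1011 → (3.000,2.745)–(2.473,3.000)
cell (2,3): code 0001 → (2.473,3.000)–(2.000,3.137)
cell (3,0): code 0010 → (3.000,0.800)–(3.203,1.000)
cell (3,1): code 0011 → (3.203,1.000)–(3.377,2.000)
cell (3,2): code 0001 → (3.377,2.000)–(3.000,2.745)
total: 10 segments, chained into 1 closed loop(s), length Σ = 7.041831

segments=10 loops=1 length=7.042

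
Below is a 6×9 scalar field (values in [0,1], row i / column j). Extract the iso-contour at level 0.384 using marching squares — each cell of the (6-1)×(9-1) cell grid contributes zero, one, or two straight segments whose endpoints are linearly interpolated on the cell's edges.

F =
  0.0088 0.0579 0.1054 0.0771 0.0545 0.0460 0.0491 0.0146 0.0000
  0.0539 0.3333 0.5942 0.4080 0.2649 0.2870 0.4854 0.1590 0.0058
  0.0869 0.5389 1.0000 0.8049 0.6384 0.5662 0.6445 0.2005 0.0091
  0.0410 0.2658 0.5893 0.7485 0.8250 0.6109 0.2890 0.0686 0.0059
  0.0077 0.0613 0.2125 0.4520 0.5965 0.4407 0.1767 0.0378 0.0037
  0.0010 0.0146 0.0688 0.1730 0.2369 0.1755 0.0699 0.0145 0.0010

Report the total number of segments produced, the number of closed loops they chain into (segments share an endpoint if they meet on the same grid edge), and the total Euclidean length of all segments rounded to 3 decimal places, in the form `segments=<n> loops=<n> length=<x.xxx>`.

cell (0,1): code 0100 → (0.570,2.000)–(1.000,1.194)
cell (0,2): code 1100 → (0.927,3.000)–(0.570,2.000)
cell (0,3): code 1000 → (1.000,3.168)–(0.927,3.000)
cell (0,5): code 0100 → (0.768,6.000)–(1.000,5.489)
cell (0,6): code 1000 → (1.000,6.311)–(0.768,6.000)
cell (1,0): code 0100 → (1.247,1.000)–(2.000,0.657)
cell (1,1): code 1110 → (1.000,1.194)–(1.247,1.000)
cell (1,3): code 1101 → (1.319,4.000)–(1.000,3.168)
cell (1,4): code 1100 → (1.347,5.000)–(1.319,4.000)
cell (1,5): code 1110 → (1.000,5.489)–(1.347,5.000)
cell (1,6): code 1001 → (2.000,6.587)–(1.000,6.311)
cell (2,0): code 0010 → (2.000,0.657)–(2.567,1.000)
cell (2,1): code 0111 → (2.567,1.000)–(3.000,1.365)
cell (2,5): code 1011 → (3.000,5.705)–(2.733,6.000)
cell (2,6): code 0001 → (2.733,6.000)–(2.000,6.587)
cell (3,1): code 0010 → (3.000,1.365)–(3.545,2.000)
cell (3,2): code 0111 → (3.545,2.000)–(4.000,2.716)
cell (3,5): code 1001 → (4.000,5.215)–(3.000,5.705)
cell (4,2): code 0010 → (4.000,2.716)–(4.244,3.000)
cell (4,3): code 0011 → (4.244,3.000)–(4.591,4.000)
cell (4,4): code 0011 → (4.591,4.000)–(4.214,5.000)
cell (4,5): code 0001 → (4.214,5.000)–(4.000,5.215)
total: 22 segments, chained into 1 closed loop(s), length Σ = 15.946950

segments=22 loops=1 length=15.947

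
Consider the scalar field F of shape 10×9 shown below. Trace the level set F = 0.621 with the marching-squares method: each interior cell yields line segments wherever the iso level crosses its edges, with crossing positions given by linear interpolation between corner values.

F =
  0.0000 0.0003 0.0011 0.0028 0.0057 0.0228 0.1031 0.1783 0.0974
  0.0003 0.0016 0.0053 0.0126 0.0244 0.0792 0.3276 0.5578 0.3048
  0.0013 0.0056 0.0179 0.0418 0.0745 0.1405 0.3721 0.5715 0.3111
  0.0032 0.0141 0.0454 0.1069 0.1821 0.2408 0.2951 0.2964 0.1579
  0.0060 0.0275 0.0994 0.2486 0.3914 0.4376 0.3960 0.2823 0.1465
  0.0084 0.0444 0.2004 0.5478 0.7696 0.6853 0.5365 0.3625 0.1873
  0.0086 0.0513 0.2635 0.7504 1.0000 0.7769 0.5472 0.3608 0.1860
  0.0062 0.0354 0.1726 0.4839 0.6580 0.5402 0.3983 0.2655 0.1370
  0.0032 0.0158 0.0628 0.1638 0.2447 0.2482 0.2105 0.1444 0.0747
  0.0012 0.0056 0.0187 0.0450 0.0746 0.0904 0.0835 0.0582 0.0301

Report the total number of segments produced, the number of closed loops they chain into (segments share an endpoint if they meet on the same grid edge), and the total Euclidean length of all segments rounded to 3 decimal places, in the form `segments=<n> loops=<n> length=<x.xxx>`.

segments=12 loops=1 length=8.264

cell (4,3): code 0100 → (4.607,4.000)–(5.000,3.330)
cell (4,4): code 1100 → (4.740,5.000)–(4.607,4.000)
cell (4,5): code 1000 → (5.000,5.432)–(4.740,5.000)
cell (5,2): code 0100 → (5.361,3.000)–(6.000,2.734)
cell (5,3): code 1110 → (5.000,3.330)–(5.361,3.000)
cell (5,5): code 1001 → (6.000,5.679)–(5.000,5.432)
cell (6,2): code 0010 → (6.000,2.734)–(6.486,3.000)
cell (6,3): code 0111 → (6.486,3.000)–(7.000,3.787)
cell (6,4): code 1011 → (7.000,4.314)–(6.659,5.000)
cell (6,5): code 0001 → (6.659,5.000)–(6.000,5.679)
cell (7,3): code 0010 → (7.000,3.787)–(7.090,4.000)
cell (7,4): code 0001 → (7.090,4.000)–(7.000,4.314)
total: 12 segments, chained into 1 closed loop(s), length Σ = 8.263994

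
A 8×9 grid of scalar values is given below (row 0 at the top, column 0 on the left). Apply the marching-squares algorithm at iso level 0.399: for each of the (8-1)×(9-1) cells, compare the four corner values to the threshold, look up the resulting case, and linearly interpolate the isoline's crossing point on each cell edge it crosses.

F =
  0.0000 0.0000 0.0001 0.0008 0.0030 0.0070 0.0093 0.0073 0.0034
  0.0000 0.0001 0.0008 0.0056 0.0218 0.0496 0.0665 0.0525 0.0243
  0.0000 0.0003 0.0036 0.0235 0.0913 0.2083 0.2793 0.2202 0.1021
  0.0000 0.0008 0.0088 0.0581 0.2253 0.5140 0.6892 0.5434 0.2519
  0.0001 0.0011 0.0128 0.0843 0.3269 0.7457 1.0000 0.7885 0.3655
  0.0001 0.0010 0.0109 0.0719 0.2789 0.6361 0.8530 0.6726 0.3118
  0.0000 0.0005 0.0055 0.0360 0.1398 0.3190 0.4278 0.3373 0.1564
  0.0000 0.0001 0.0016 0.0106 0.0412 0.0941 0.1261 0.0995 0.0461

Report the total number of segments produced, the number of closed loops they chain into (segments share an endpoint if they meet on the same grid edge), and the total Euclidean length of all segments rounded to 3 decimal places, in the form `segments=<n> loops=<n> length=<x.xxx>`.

cell (2,4): code 0100 → (2.624,5.000)–(3.000,4.602)
cell (2,5): code 1100 → (2.292,6.000)–(2.624,5.000)
cell (2,6): code 1100 → (2.553,7.000)–(2.292,6.000)
cell (2,7): code 1000 → (3.000,7.495)–(2.553,7.000)
cell (3,4): code 0110 → (3.000,4.602)–(4.000,4.172)
cell (3,7): code 1001 → (4.000,7.921)–(3.000,7.495)
cell (4,4): code 0110 → (4.000,4.172)–(5.000,4.336)
cell (4,7): code 1001 → (5.000,7.758)–(4.000,7.921)
cell (5,4): code 0010 → (5.000,4.336)–(5.748,5.000)
cell (5,5): code 0111 → (5.748,5.000)–(6.000,5.735)
cell (5,6): code 1011 → (6.000,6.318)–(5.816,7.000)
cell (5,7): code 0001 → (5.816,7.000)–(5.000,7.758)
cell (6,5): code 0010 → (6.000,5.735)–(6.095,6.000)
cell (6,6): code 0001 → (6.095,6.000)–(6.000,6.318)
total: 14 segments, chained into 1 closed loop(s), length Σ = 11.714642

segments=14 loops=1 length=11.715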